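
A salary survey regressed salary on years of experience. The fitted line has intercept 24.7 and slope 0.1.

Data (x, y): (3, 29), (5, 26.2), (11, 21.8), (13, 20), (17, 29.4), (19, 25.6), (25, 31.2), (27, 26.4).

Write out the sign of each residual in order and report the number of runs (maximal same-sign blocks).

6 runs

x=3: ŷ = 24.7 + 0.1·3 = 25; r = 29 − 25 = 4
x=5: ŷ = 24.7 + 0.1·5 = 25.2; r = 26.2 − 25.2 = 1
x=11: ŷ = 24.7 + 0.1·11 = 25.8; r = 21.8 − 25.8 = -4
x=13: ŷ = 24.7 + 0.1·13 = 26; r = 20 − 26 = -6
x=17: ŷ = 24.7 + 0.1·17 = 26.4; r = 29.4 − 26.4 = 3
x=19: ŷ = 24.7 + 0.1·19 = 26.6; r = 25.6 − 26.6 = -1
x=25: ŷ = 24.7 + 0.1·25 = 27.2; r = 31.2 − 27.2 = 4
x=27: ŷ = 24.7 + 0.1·27 = 27.4; r = 26.4 − 27.4 = -1
Signs: + + − − + − + −
Runs: +×2, −×2, +×1, −×1, +×1, −×1 → 6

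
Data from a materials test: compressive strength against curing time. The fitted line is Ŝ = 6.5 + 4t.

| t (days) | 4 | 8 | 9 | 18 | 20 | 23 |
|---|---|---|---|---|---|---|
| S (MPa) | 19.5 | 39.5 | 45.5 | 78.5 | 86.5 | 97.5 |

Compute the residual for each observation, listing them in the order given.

-3, 1, 3, 0, 0, -1

t=4: Ŝ = 6.5 + 4·4 = 22.5; e = 19.5 − 22.5 = -3
t=8: Ŝ = 6.5 + 4·8 = 38.5; e = 39.5 − 38.5 = 1
t=9: Ŝ = 6.5 + 4·9 = 42.5; e = 45.5 − 42.5 = 3
t=18: Ŝ = 6.5 + 4·18 = 78.5; e = 78.5 − 78.5 = 0
t=20: Ŝ = 6.5 + 4·20 = 86.5; e = 86.5 − 86.5 = 0
t=23: Ŝ = 6.5 + 4·23 = 98.5; e = 97.5 − 98.5 = -1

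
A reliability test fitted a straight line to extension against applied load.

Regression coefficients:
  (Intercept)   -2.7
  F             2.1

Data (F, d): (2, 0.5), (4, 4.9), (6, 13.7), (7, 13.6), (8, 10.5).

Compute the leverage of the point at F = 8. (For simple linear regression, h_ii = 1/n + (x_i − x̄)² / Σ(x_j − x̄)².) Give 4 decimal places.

F̄ = (2 + 4 + 6 + 7 + 8)/5 = 5.4
Σ(F − F̄)² = 11.56 + 1.96 + 0.36 + 2.56 + 6.76 = 23.2
h = 1/5 + (2.6)²/23.2 = 0.2 + 0.291379 = 0.4914

h = 0.4914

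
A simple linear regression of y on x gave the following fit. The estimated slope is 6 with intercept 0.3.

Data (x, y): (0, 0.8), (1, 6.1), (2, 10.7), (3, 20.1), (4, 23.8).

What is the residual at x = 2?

r = -1.6

ŷ = 0.3 + 6·2 = 12.3
r = 10.7 − 12.3 = -1.6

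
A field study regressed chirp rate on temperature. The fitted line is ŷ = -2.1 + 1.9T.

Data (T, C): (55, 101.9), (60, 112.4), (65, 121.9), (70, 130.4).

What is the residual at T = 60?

r = 0.5

ŷ = -2.1 + 1.9·60 = 111.9
r = 112.4 − 111.9 = 0.5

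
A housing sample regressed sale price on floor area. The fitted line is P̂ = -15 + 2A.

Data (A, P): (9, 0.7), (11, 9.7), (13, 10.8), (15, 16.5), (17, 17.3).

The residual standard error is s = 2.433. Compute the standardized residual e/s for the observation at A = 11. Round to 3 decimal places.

1.110

P̂ = -15 + 2·11 = 7
e = 9.7 − 7 = 2.7
e/s = 2.7 / 2.433 = 1.110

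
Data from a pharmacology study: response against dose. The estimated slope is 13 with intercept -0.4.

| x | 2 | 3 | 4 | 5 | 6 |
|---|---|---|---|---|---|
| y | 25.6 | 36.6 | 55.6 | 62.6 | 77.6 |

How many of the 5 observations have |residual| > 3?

1

x=2: ŷ = -0.4 + 13·2 = 25.6; e = 25.6 − 25.6 = 0
x=3: ŷ = -0.4 + 13·3 = 38.6; e = 36.6 − 38.6 = -2
x=4: ŷ = -0.4 + 13·4 = 51.6; e = 55.6 − 51.6 = 4
x=5: ŷ = -0.4 + 13·5 = 64.6; e = 62.6 − 64.6 = -2
x=6: ŷ = -0.4 + 13·6 = 77.6; e = 77.6 − 77.6 = 0
|e| > 3: x=4 (|e|=4) → 1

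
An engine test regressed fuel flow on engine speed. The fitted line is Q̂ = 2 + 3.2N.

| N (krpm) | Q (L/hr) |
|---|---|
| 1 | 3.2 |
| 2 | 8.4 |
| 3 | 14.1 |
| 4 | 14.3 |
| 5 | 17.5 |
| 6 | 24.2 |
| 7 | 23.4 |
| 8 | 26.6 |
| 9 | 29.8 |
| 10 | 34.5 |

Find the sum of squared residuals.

N=1: Q̂ = 2 + 3.2·1 = 5.2; e = 3.2 − 5.2 = -2
N=2: Q̂ = 2 + 3.2·2 = 8.4; e = 8.4 − 8.4 = 0
N=3: Q̂ = 2 + 3.2·3 = 11.6; e = 14.1 − 11.6 = 2.5
N=4: Q̂ = 2 + 3.2·4 = 14.8; e = 14.3 − 14.8 = -0.5
N=5: Q̂ = 2 + 3.2·5 = 18; e = 17.5 − 18 = -0.5
N=6: Q̂ = 2 + 3.2·6 = 21.2; e = 24.2 − 21.2 = 3
N=7: Q̂ = 2 + 3.2·7 = 24.4; e = 23.4 − 24.4 = -1
N=8: Q̂ = 2 + 3.2·8 = 27.6; e = 26.6 − 27.6 = -1
N=9: Q̂ = 2 + 3.2·9 = 30.8; e = 29.8 − 30.8 = -1
N=10: Q̂ = 2 + 3.2·10 = 34; e = 34.5 − 34 = 0.5
SSE = 4 + 0 + 6.25 + 0.25 + 0.25 + 9 + 1 + 1 + 1 + 0.25 = 23

SSE = 23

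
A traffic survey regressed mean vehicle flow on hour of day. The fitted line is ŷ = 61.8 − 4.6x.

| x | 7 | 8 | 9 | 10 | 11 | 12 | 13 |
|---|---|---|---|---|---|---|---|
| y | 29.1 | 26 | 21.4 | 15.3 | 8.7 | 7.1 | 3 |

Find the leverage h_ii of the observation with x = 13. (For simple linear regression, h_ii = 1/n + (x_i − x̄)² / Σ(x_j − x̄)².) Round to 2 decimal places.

h = 0.46

x̄ = (7 + 8 + 9 + 10 + 11 + 12 + 13)/7 = 10
Σ(x − x̄)² = 9 + 4 + 1 + 0 + 1 + 4 + 9 = 28
h = 1/7 + (3)²/28 = 0.142857 + 0.321429 = 0.46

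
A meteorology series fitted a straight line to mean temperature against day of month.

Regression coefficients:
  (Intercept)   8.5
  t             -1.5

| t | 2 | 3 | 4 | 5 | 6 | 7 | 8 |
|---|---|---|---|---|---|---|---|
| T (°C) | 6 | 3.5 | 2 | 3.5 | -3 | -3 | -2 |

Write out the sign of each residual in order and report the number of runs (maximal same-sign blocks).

t=2: T̂ = 8.5 − 1.5·2 = 5.5; r = 6 − 5.5 = 0.5
t=3: T̂ = 8.5 − 1.5·3 = 4; r = 3.5 − 4 = -0.5
t=4: T̂ = 8.5 − 1.5·4 = 2.5; r = 2 − 2.5 = -0.5
t=5: T̂ = 8.5 − 1.5·5 = 1; r = 3.5 − 1 = 2.5
t=6: T̂ = 8.5 − 1.5·6 = -0.5; r = -3 − (-0.5) = -2.5
t=7: T̂ = 8.5 − 1.5·7 = -2; r = -3 − (-2) = -1
t=8: T̂ = 8.5 − 1.5·8 = -3.5; r = -2 − (-3.5) = 1.5
Signs: + − − + − − +
Runs: +×1, −×2, +×1, −×2, +×1 → 5

5 runs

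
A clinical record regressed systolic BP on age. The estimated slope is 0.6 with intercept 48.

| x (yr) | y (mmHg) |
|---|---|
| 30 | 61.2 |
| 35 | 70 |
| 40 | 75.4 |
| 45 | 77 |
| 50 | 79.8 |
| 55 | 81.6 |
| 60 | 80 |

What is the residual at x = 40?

r = 3.4

ŷ = 48 + 0.6·40 = 72
r = 75.4 − 72 = 3.4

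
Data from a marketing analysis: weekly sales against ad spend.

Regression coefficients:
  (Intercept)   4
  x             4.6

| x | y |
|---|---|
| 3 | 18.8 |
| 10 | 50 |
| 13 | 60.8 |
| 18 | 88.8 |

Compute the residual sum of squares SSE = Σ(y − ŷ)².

SSE = 14

x=3: ŷ = 4 + 4.6·3 = 17.8; r = 18.8 − 17.8 = 1
x=10: ŷ = 4 + 4.6·10 = 50; r = 50 − 50 = 0
x=13: ŷ = 4 + 4.6·13 = 63.8; r = 60.8 − 63.8 = -3
x=18: ŷ = 4 + 4.6·18 = 86.8; r = 88.8 − 86.8 = 2
SSE = 1 + 0 + 9 + 4 = 14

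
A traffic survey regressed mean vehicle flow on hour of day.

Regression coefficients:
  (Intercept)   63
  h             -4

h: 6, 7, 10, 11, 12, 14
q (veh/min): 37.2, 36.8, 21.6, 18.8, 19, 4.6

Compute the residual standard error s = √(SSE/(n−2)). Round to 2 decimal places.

h=6: ŷ = 63 − 4·6 = 39; e = 37.2 − 39 = -1.8
h=7: ŷ = 63 − 4·7 = 35; e = 36.8 − 35 = 1.8
h=10: ŷ = 63 − 4·10 = 23; e = 21.6 − 23 = -1.4
h=11: ŷ = 63 − 4·11 = 19; e = 18.8 − 19 = -0.2
h=12: ŷ = 63 − 4·12 = 15; e = 19 − 15 = 4
h=14: ŷ = 63 − 4·14 = 7; e = 4.6 − 7 = -2.4
SSE = 3.24 + 3.24 + 1.96 + 0.04 + 16 + 5.76 = 30.24
s = √(30.24/4) = √7.56 ≈ 2.75

s = 2.75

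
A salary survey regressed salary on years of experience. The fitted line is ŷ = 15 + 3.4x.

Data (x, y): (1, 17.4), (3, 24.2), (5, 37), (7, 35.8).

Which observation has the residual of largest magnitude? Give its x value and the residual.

x = 5, e = 5

x=1: ŷ = 15 + 3.4·1 = 18.4; e = 17.4 − 18.4 = -1
x=3: ŷ = 15 + 3.4·3 = 25.2; e = 24.2 − 25.2 = -1
x=5: ŷ = 15 + 3.4·5 = 32; e = 37 − 32 = 5
x=7: ŷ = 15 + 3.4·7 = 38.8; e = 35.8 − 38.8 = -3
Largest |e| is 5 at x = 5, residual 5.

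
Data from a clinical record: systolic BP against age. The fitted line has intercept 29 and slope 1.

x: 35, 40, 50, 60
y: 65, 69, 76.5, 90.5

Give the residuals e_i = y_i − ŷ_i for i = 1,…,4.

1, 0, -2.5, 1.5

x=35: ŷ = 29 + 35 = 64; e = 65 − 64 = 1
x=40: ŷ = 29 + 40 = 69; e = 69 − 69 = 0
x=50: ŷ = 29 + 50 = 79; e = 76.5 − 79 = -2.5
x=60: ŷ = 29 + 60 = 89; e = 90.5 − 89 = 1.5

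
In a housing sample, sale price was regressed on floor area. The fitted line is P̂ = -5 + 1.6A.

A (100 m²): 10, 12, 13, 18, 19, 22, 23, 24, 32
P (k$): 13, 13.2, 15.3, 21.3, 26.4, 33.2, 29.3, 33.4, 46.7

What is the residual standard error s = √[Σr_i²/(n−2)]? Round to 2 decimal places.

s = 2.00

A=10: P̂ = -5 + 1.6·10 = 11; r = 13 − 11 = 2
A=12: P̂ = -5 + 1.6·12 = 14.2; r = 13.2 − 14.2 = -1
A=13: P̂ = -5 + 1.6·13 = 15.8; r = 15.3 − 15.8 = -0.5
A=18: P̂ = -5 + 1.6·18 = 23.8; r = 21.3 − 23.8 = -2.5
A=19: P̂ = -5 + 1.6·19 = 25.4; r = 26.4 − 25.4 = 1
A=22: P̂ = -5 + 1.6·22 = 30.2; r = 33.2 − 30.2 = 3
A=23: P̂ = -5 + 1.6·23 = 31.8; r = 29.3 − 31.8 = -2.5
A=24: P̂ = -5 + 1.6·24 = 33.4; r = 33.4 − 33.4 = 0
A=32: P̂ = -5 + 1.6·32 = 46.2; r = 46.7 − 46.2 = 0.5
SSE = 4 + 1 + 0.25 + 6.25 + 1 + 9 + 6.25 + 0 + 0.25 = 28
s = √(28/7) = √4 ≈ 2.00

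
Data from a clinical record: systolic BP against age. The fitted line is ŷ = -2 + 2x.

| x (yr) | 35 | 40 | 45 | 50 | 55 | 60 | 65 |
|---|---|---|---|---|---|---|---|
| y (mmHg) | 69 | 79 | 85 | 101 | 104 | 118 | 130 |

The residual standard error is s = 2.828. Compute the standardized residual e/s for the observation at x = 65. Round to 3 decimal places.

ŷ = -2 + 2·65 = 128
e = 130 − 128 = 2
e/s = 2 / 2.828 = 0.707

0.707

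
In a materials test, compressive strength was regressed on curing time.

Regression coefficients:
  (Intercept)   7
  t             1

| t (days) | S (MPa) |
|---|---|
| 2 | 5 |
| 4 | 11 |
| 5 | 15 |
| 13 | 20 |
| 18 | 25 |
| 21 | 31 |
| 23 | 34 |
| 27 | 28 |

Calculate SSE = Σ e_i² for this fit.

t=2: Ŝ = 7 + 2 = 9; e = 5 − 9 = -4
t=4: Ŝ = 7 + 4 = 11; e = 11 − 11 = 0
t=5: Ŝ = 7 + 5 = 12; e = 15 − 12 = 3
t=13: Ŝ = 7 + 13 = 20; e = 20 − 20 = 0
t=18: Ŝ = 7 + 18 = 25; e = 25 − 25 = 0
t=21: Ŝ = 7 + 21 = 28; e = 31 − 28 = 3
t=23: Ŝ = 7 + 23 = 30; e = 34 − 30 = 4
t=27: Ŝ = 7 + 27 = 34; e = 28 − 34 = -6
SSE = 16 + 0 + 9 + 0 + 0 + 9 + 16 + 36 = 86

SSE = 86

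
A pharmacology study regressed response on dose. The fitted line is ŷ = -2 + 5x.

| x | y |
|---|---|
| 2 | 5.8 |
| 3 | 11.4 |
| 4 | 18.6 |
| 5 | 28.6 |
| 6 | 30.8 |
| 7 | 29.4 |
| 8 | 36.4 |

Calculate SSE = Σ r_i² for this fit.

SSE = 62.48

x=2: ŷ = -2 + 5·2 = 8; r = 5.8 − 8 = -2.2
x=3: ŷ = -2 + 5·3 = 13; r = 11.4 − 13 = -1.6
x=4: ŷ = -2 + 5·4 = 18; r = 18.6 − 18 = 0.6
x=5: ŷ = -2 + 5·5 = 23; r = 28.6 − 23 = 5.6
x=6: ŷ = -2 + 5·6 = 28; r = 30.8 − 28 = 2.8
x=7: ŷ = -2 + 5·7 = 33; r = 29.4 − 33 = -3.6
x=8: ŷ = -2 + 5·8 = 38; r = 36.4 − 38 = -1.6
SSE = 4.84 + 2.56 + 0.36 + 31.36 + 7.84 + 12.96 + 2.56 = 62.48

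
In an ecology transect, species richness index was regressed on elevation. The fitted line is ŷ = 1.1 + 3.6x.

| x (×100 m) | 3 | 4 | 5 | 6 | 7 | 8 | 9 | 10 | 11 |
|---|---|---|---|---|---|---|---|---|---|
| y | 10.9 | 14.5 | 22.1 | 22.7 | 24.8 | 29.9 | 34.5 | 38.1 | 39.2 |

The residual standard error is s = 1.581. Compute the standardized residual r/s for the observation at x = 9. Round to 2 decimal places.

ŷ = 1.1 + 3.6·9 = 33.5
r = 34.5 − 33.5 = 1
r/s = 1 / 1.581 = 0.63

0.63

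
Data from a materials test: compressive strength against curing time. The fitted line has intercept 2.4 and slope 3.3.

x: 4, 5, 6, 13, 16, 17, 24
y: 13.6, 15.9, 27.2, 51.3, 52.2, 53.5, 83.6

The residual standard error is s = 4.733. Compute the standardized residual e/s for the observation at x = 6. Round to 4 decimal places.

1.0564

ŷ = 2.4 + 3.3·6 = 22.2
e = 27.2 − 22.2 = 5
e/s = 5 / 4.733 = 1.0564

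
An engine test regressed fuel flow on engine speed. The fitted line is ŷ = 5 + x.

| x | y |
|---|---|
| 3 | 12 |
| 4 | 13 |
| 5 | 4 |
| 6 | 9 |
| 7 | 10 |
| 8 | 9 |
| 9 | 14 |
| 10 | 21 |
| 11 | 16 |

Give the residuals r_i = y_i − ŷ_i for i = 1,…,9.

4, 4, -6, -2, -2, -4, 0, 6, 0

x=3: ŷ = 5 + 3 = 8; r = 12 − 8 = 4
x=4: ŷ = 5 + 4 = 9; r = 13 − 9 = 4
x=5: ŷ = 5 + 5 = 10; r = 4 − 10 = -6
x=6: ŷ = 5 + 6 = 11; r = 9 − 11 = -2
x=7: ŷ = 5 + 7 = 12; r = 10 − 12 = -2
x=8: ŷ = 5 + 8 = 13; r = 9 − 13 = -4
x=9: ŷ = 5 + 9 = 14; r = 14 − 14 = 0
x=10: ŷ = 5 + 10 = 15; r = 21 − 15 = 6
x=11: ŷ = 5 + 11 = 16; r = 16 − 16 = 0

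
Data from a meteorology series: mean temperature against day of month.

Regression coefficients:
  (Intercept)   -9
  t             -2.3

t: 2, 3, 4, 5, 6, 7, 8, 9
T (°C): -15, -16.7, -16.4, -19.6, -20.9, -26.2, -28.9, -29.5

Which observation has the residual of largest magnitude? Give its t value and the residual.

t = 6, e = 1.9

t=2: T̂ = -9 − 2.3·2 = -13.6; e = -15 − (-13.6) = -1.4
t=3: T̂ = -9 − 2.3·3 = -15.9; e = -16.7 − (-15.9) = -0.8
t=4: T̂ = -9 − 2.3·4 = -18.2; e = -16.4 − (-18.2) = 1.8
t=5: T̂ = -9 − 2.3·5 = -20.5; e = -19.6 − (-20.5) = 0.9
t=6: T̂ = -9 − 2.3·6 = -22.8; e = -20.9 − (-22.8) = 1.9
t=7: T̂ = -9 − 2.3·7 = -25.1; e = -26.2 − (-25.1) = -1.1
t=8: T̂ = -9 − 2.3·8 = -27.4; e = -28.9 − (-27.4) = -1.5
t=9: T̂ = -9 − 2.3·9 = -29.7; e = -29.5 − (-29.7) = 0.2
Largest |e| is 1.9 at t = 6, residual 1.9.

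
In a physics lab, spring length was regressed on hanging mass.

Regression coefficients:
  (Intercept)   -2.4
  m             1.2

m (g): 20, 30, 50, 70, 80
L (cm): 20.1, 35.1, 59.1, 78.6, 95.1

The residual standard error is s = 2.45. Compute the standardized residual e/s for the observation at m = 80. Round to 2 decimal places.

0.61

L̂ = -2.4 + 1.2·80 = 93.6
e = 95.1 − 93.6 = 1.5
e/s = 1.5 / 2.45 = 0.61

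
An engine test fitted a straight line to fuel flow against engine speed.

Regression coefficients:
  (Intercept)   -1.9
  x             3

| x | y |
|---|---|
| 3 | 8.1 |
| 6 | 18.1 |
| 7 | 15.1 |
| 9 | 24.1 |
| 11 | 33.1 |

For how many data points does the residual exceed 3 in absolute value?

1

x=3: ŷ = -1.9 + 3·3 = 7.1; r = 8.1 − 7.1 = 1
x=6: ŷ = -1.9 + 3·6 = 16.1; r = 18.1 − 16.1 = 2
x=7: ŷ = -1.9 + 3·7 = 19.1; r = 15.1 − 19.1 = -4
x=9: ŷ = -1.9 + 3·9 = 25.1; r = 24.1 − 25.1 = -1
x=11: ŷ = -1.9 + 3·11 = 31.1; r = 33.1 − 31.1 = 2
|r| > 3: x=7 (|r|=4) → 1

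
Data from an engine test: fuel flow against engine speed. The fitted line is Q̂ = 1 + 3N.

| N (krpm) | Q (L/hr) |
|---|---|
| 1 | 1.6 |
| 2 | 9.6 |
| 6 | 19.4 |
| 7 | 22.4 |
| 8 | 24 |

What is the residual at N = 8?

r = -1

Q̂ = 1 + 3·8 = 25
r = 24 − 25 = -1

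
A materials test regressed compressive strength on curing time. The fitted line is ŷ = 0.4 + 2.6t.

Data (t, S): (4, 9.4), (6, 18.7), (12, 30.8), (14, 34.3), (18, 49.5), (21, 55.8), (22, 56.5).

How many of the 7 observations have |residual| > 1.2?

t=4: ŷ = 0.4 + 2.6·4 = 10.8; r = 9.4 − 10.8 = -1.4
t=6: ŷ = 0.4 + 2.6·6 = 16; r = 18.7 − 16 = 2.7
t=12: ŷ = 0.4 + 2.6·12 = 31.6; r = 30.8 − 31.6 = -0.8
t=14: ŷ = 0.4 + 2.6·14 = 36.8; r = 34.3 − 36.8 = -2.5
t=18: ŷ = 0.4 + 2.6·18 = 47.2; r = 49.5 − 47.2 = 2.3
t=21: ŷ = 0.4 + 2.6·21 = 55; r = 55.8 − 55 = 0.8
t=22: ŷ = 0.4 + 2.6·22 = 57.6; r = 56.5 − 57.6 = -1.1
|r| > 1.2: t=4 (|r|=1.4), t=6 (|r|=2.7), t=14 (|r|=2.5), t=18 (|r|=2.3) → 4

4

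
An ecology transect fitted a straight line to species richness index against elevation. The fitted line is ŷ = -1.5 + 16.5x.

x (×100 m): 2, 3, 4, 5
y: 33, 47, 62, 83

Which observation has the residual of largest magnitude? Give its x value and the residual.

x = 4, e = -2.5

x=2: ŷ = -1.5 + 16.5·2 = 31.5; e = 33 − 31.5 = 1.5
x=3: ŷ = -1.5 + 16.5·3 = 48; e = 47 − 48 = -1
x=4: ŷ = -1.5 + 16.5·4 = 64.5; e = 62 − 64.5 = -2.5
x=5: ŷ = -1.5 + 16.5·5 = 81; e = 83 − 81 = 2
Largest |e| is 2.5 at x = 4, residual -2.5.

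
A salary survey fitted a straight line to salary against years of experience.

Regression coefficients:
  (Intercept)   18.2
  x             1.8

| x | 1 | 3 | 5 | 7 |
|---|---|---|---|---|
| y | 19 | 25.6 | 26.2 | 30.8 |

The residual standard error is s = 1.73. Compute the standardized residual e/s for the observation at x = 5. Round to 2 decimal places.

ŷ = 18.2 + 1.8·5 = 27.2
e = 26.2 − 27.2 = -1
e/s = -1 / 1.73 = -0.58

-0.58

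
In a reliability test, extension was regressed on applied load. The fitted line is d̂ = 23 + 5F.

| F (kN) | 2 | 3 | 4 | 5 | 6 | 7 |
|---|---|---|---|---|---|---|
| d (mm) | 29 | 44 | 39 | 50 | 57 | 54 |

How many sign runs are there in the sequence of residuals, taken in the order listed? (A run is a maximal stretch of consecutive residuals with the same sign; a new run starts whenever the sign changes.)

F=2: d̂ = 23 + 5·2 = 33; r = 29 − 33 = -4
F=3: d̂ = 23 + 5·3 = 38; r = 44 − 38 = 6
F=4: d̂ = 23 + 5·4 = 43; r = 39 − 43 = -4
F=5: d̂ = 23 + 5·5 = 48; r = 50 − 48 = 2
F=6: d̂ = 23 + 5·6 = 53; r = 57 − 53 = 4
F=7: d̂ = 23 + 5·7 = 58; r = 54 − 58 = -4
Signs: − + − + + −
Runs: −×1, +×1, −×1, +×2, −×1 → 5

5 runs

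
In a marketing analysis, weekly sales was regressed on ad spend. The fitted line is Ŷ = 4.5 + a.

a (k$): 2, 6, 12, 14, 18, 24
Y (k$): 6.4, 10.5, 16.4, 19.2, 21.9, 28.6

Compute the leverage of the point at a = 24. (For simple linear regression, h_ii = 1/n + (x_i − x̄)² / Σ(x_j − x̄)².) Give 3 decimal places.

ā = (2 + 6 + 12 + 14 + 18 + 24)/6 = 12.6667
Σ(a − ā)² = 113.778 + 44.4444 + 0.444444 + 1.77778 + 28.4444 + 128.444 = 317.333
h = 1/6 + (11.3333)²/317.333 = 0.166667 + 0.404762 = 0.571

h = 0.571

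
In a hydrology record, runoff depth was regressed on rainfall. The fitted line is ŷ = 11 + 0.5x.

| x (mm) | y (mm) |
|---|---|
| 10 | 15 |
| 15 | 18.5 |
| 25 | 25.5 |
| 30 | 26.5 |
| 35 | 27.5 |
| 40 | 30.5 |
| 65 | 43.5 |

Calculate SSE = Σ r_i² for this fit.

x=10: ŷ = 11 + 0.5·10 = 16; r = 15 − 16 = -1
x=15: ŷ = 11 + 0.5·15 = 18.5; r = 18.5 − 18.5 = 0
x=25: ŷ = 11 + 0.5·25 = 23.5; r = 25.5 − 23.5 = 2
x=30: ŷ = 11 + 0.5·30 = 26; r = 26.5 − 26 = 0.5
x=35: ŷ = 11 + 0.5·35 = 28.5; r = 27.5 − 28.5 = -1
x=40: ŷ = 11 + 0.5·40 = 31; r = 30.5 − 31 = -0.5
x=65: ŷ = 11 + 0.5·65 = 43.5; r = 43.5 − 43.5 = 0
SSE = 1 + 0 + 4 + 0.25 + 1 + 0.25 + 0 = 6.5

SSE = 6.5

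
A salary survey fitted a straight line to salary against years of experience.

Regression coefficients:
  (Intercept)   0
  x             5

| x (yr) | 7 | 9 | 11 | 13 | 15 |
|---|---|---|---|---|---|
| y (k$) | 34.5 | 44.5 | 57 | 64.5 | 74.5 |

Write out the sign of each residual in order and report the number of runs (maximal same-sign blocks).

3 runs

x=7: ŷ = 5·7 = 35; e = 34.5 − 35 = -0.5
x=9: ŷ = 5·9 = 45; e = 44.5 − 45 = -0.5
x=11: ŷ = 5·11 = 55; e = 57 − 55 = 2
x=13: ŷ = 5·13 = 65; e = 64.5 − 65 = -0.5
x=15: ŷ = 5·15 = 75; e = 74.5 − 75 = -0.5
Signs: − − + − −
Runs: −×2, +×1, −×2 → 3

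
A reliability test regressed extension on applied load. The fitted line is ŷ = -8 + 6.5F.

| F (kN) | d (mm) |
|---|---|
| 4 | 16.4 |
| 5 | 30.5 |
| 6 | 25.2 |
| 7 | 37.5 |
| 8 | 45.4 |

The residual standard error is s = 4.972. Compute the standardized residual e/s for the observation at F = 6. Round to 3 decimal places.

-1.167

ŷ = -8 + 6.5·6 = 31
e = 25.2 − 31 = -5.8
e/s = -5.8 / 4.972 = -1.167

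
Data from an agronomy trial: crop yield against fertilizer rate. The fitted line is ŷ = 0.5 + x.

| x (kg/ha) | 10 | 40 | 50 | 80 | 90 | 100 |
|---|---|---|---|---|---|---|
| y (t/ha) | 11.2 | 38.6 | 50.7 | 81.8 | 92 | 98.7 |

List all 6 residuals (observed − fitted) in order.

x=10: ŷ = 0.5 + 10 = 10.5; e = 11.2 − 10.5 = 0.7
x=40: ŷ = 0.5 + 40 = 40.5; e = 38.6 − 40.5 = -1.9
x=50: ŷ = 0.5 + 50 = 50.5; e = 50.7 − 50.5 = 0.2
x=80: ŷ = 0.5 + 80 = 80.5; e = 81.8 − 80.5 = 1.3
x=90: ŷ = 0.5 + 90 = 90.5; e = 92 − 90.5 = 1.5
x=100: ŷ = 0.5 + 100 = 100.5; e = 98.7 − 100.5 = -1.8

0.7, -1.9, 0.2, 1.3, 1.5, -1.8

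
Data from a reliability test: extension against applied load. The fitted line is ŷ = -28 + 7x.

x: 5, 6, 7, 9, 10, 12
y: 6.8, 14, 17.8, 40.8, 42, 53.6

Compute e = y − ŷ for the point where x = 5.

ŷ = -28 + 7·5 = 7
e = 6.8 − 7 = -0.2

e = -0.2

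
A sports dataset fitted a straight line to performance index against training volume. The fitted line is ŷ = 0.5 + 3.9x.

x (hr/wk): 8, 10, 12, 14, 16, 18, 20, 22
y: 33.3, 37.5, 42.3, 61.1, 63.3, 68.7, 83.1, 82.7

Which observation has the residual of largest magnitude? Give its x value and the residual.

x=8: ŷ = 0.5 + 3.9·8 = 31.7; r = 33.3 − 31.7 = 1.6
x=10: ŷ = 0.5 + 3.9·10 = 39.5; r = 37.5 − 39.5 = -2
x=12: ŷ = 0.5 + 3.9·12 = 47.3; r = 42.3 − 47.3 = -5
x=14: ŷ = 0.5 + 3.9·14 = 55.1; r = 61.1 − 55.1 = 6
x=16: ŷ = 0.5 + 3.9·16 = 62.9; r = 63.3 − 62.9 = 0.4
x=18: ŷ = 0.5 + 3.9·18 = 70.7; r = 68.7 − 70.7 = -2
x=20: ŷ = 0.5 + 3.9·20 = 78.5; r = 83.1 − 78.5 = 4.6
x=22: ŷ = 0.5 + 3.9·22 = 86.3; r = 82.7 − 86.3 = -3.6
Largest |r| is 6 at x = 14, residual 6.

x = 14, r = 6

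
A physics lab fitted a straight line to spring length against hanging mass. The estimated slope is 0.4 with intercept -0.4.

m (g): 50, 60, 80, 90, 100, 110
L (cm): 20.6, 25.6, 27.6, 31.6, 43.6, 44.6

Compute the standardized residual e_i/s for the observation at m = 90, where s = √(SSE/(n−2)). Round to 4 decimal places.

m=50: L̂ = -0.4 + 0.4·50 = 19.6; e = 20.6 − 19.6 = 1
m=60: L̂ = -0.4 + 0.4·60 = 23.6; e = 25.6 − 23.6 = 2
m=80: L̂ = -0.4 + 0.4·80 = 31.6; e = 27.6 − 31.6 = -4
m=90: L̂ = -0.4 + 0.4·90 = 35.6; e = 31.6 − 35.6 = -4
m=100: L̂ = -0.4 + 0.4·100 = 39.6; e = 43.6 − 39.6 = 4
m=110: L̂ = -0.4 + 0.4·110 = 43.6; e = 44.6 − 43.6 = 1
SSE = 1 + 4 + 16 + 16 + 16 + 1 = 54
s = √(54/4) = 3.67423
e/s = -4 / 3.67423 = -1.0887

-1.0887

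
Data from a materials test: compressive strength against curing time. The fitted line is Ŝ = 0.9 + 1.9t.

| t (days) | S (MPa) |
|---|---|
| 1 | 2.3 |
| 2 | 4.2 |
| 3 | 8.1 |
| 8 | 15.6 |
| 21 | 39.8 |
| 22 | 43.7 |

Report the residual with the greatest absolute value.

r = 1.5

t=1: Ŝ = 0.9 + 1.9·1 = 2.8; r = 2.3 − 2.8 = -0.5
t=2: Ŝ = 0.9 + 1.9·2 = 4.7; r = 4.2 − 4.7 = -0.5
t=3: Ŝ = 0.9 + 1.9·3 = 6.6; r = 8.1 − 6.6 = 1.5
t=8: Ŝ = 0.9 + 1.9·8 = 16.1; r = 15.6 − 16.1 = -0.5
t=21: Ŝ = 0.9 + 1.9·21 = 40.8; r = 39.8 − 40.8 = -1
t=22: Ŝ = 0.9 + 1.9·22 = 42.7; r = 43.7 − 42.7 = 1
Largest |r| is 1.5 at t = 3, residual 1.5.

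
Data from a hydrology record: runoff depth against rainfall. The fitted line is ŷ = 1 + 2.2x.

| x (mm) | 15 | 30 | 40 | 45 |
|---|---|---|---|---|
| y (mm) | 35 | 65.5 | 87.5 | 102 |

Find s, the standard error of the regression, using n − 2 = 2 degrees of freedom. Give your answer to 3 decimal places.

s = 2.179

x=15: ŷ = 1 + 2.2·15 = 34; r = 35 − 34 = 1
x=30: ŷ = 1 + 2.2·30 = 67; r = 65.5 − 67 = -1.5
x=40: ŷ = 1 + 2.2·40 = 89; r = 87.5 − 89 = -1.5
x=45: ŷ = 1 + 2.2·45 = 100; r = 102 − 100 = 2
SSE = 1 + 2.25 + 2.25 + 4 = 9.5
s = √(9.5/2) = √4.75 ≈ 2.179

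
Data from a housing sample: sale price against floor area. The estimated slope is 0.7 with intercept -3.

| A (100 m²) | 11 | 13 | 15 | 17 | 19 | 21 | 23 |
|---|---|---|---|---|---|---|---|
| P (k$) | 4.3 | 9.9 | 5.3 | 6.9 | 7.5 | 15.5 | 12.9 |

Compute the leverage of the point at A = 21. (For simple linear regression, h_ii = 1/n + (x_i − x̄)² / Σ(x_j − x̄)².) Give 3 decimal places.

Ā = (11 + 13 + 15 + 17 + 19 + 21 + 23)/7 = 17
Σ(A − Ā)² = 36 + 16 + 4 + 0 + 4 + 16 + 36 = 112
h = 1/7 + (4)²/112 = 0.142857 + 0.142857 = 0.286

h = 0.286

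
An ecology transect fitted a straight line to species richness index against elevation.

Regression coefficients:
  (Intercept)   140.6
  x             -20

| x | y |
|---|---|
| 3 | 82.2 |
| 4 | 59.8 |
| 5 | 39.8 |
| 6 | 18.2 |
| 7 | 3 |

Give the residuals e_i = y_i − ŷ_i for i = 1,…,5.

1.6, -0.8, -0.8, -2.4, 2.4

x=3: ŷ = 140.6 − 20·3 = 80.6; e = 82.2 − 80.6 = 1.6
x=4: ŷ = 140.6 − 20·4 = 60.6; e = 59.8 − 60.6 = -0.8
x=5: ŷ = 140.6 − 20·5 = 40.6; e = 39.8 − 40.6 = -0.8
x=6: ŷ = 140.6 − 20·6 = 20.6; e = 18.2 − 20.6 = -2.4
x=7: ŷ = 140.6 − 20·7 = 0.6; e = 3 − 0.6 = 2.4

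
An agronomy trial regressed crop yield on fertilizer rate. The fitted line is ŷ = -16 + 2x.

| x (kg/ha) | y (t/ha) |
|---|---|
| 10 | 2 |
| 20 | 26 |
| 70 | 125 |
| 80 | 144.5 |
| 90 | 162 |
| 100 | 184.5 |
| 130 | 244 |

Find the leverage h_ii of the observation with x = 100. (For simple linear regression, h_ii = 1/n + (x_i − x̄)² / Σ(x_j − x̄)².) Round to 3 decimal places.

h = 0.216

x̄ = (10 + 20 + 70 + 80 + 90 + 100 + 130)/7 = 71.4286
Σ(x − x̄)² = 3773.47 + 2644.9 + 2.04082 + 73.4694 + 344.898 + 816.327 + 3430.61 = 11085.7
h = 1/7 + (28.5714)²/11085.7 = 0.142857 + 0.0736377 = 0.216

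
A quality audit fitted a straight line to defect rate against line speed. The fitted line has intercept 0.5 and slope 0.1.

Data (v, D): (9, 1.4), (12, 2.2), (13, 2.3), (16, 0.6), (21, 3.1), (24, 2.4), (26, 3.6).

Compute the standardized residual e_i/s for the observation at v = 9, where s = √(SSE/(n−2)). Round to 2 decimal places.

v=9: D̂ = 0.5 + 0.1·9 = 1.4; e = 1.4 − 1.4 = 0
v=12: D̂ = 0.5 + 0.1·12 = 1.7; e = 2.2 − 1.7 = 0.5
v=13: D̂ = 0.5 + 0.1·13 = 1.8; e = 2.3 − 1.8 = 0.5
v=16: D̂ = 0.5 + 0.1·16 = 2.1; e = 0.6 − 2.1 = -1.5
v=21: D̂ = 0.5 + 0.1·21 = 2.6; e = 3.1 − 2.6 = 0.5
v=24: D̂ = 0.5 + 0.1·24 = 2.9; e = 2.4 − 2.9 = -0.5
v=26: D̂ = 0.5 + 0.1·26 = 3.1; e = 3.6 − 3.1 = 0.5
SSE = 0 + 0.25 + 0.25 + 2.25 + 0.25 + 0.25 + 0.25 = 3.5
s = √(3.5/5) = 0.83666
e/s = 0 / 0.83666 = 0.00

0.00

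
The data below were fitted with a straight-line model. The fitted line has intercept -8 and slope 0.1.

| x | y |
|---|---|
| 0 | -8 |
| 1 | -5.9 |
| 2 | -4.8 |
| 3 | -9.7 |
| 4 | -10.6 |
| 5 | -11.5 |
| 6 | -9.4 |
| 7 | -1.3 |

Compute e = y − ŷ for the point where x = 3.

ŷ = -8 + 0.1·3 = -7.7
e = -9.7 − (-7.7) = -2

e = -2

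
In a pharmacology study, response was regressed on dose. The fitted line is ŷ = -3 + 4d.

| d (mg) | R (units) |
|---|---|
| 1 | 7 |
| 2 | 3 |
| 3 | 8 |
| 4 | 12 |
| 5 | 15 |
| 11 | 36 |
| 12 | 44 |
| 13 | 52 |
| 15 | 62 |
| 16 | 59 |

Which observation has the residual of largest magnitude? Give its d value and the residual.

d = 1, e = 6

d=1: ŷ = -3 + 4·1 = 1; e = 7 − 1 = 6
d=2: ŷ = -3 + 4·2 = 5; e = 3 − 5 = -2
d=3: ŷ = -3 + 4·3 = 9; e = 8 − 9 = -1
d=4: ŷ = -3 + 4·4 = 13; e = 12 − 13 = -1
d=5: ŷ = -3 + 4·5 = 17; e = 15 − 17 = -2
d=11: ŷ = -3 + 4·11 = 41; e = 36 − 41 = -5
d=12: ŷ = -3 + 4·12 = 45; e = 44 − 45 = -1
d=13: ŷ = -3 + 4·13 = 49; e = 52 − 49 = 3
d=15: ŷ = -3 + 4·15 = 57; e = 62 − 57 = 5
d=16: ŷ = -3 + 4·16 = 61; e = 59 − 61 = -2
Largest |e| is 6 at d = 1, residual 6.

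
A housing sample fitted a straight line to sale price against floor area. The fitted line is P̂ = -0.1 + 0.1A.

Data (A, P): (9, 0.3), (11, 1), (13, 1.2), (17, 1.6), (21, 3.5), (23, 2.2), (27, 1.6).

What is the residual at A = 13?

e = 0

P̂ = -0.1 + 0.1·13 = 1.2
e = 1.2 − 1.2 = 0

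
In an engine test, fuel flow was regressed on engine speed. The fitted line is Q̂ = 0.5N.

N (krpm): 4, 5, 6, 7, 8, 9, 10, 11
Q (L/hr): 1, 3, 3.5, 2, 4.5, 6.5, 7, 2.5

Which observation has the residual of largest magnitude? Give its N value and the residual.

N=4: Q̂ = 0.5·4 = 2; r = 1 − 2 = -1
N=5: Q̂ = 0.5·5 = 2.5; r = 3 − 2.5 = 0.5
N=6: Q̂ = 0.5·6 = 3; r = 3.5 − 3 = 0.5
N=7: Q̂ = 0.5·7 = 3.5; r = 2 − 3.5 = -1.5
N=8: Q̂ = 0.5·8 = 4; r = 4.5 − 4 = 0.5
N=9: Q̂ = 0.5·9 = 4.5; r = 6.5 − 4.5 = 2
N=10: Q̂ = 0.5·10 = 5; r = 7 − 5 = 2
N=11: Q̂ = 0.5·11 = 5.5; r = 2.5 − 5.5 = -3
Largest |r| is 3 at N = 11, residual -3.

N = 11, r = -3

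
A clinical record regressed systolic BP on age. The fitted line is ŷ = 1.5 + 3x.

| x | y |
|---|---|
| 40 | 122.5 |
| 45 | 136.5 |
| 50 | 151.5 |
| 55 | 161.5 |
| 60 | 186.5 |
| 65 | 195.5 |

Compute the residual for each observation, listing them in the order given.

1, 0, 0, -5, 5, -1

x=40: ŷ = 1.5 + 3·40 = 121.5; r = 122.5 − 121.5 = 1
x=45: ŷ = 1.5 + 3·45 = 136.5; r = 136.5 − 136.5 = 0
x=50: ŷ = 1.5 + 3·50 = 151.5; r = 151.5 − 151.5 = 0
x=55: ŷ = 1.5 + 3·55 = 166.5; r = 161.5 − 166.5 = -5
x=60: ŷ = 1.5 + 3·60 = 181.5; r = 186.5 − 181.5 = 5
x=65: ŷ = 1.5 + 3·65 = 196.5; r = 195.5 − 196.5 = -1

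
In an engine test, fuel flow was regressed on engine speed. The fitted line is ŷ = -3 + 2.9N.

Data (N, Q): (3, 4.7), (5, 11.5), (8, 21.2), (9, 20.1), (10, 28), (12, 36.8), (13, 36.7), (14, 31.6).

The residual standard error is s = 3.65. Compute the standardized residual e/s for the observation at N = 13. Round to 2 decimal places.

ŷ = -3 + 2.9·13 = 34.7
e = 36.7 − 34.7 = 2
e/s = 2 / 3.65 = 0.55

0.55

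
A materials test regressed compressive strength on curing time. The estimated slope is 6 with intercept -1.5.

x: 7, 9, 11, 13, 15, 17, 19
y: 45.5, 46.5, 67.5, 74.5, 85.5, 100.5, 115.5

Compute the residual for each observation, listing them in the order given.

5, -6, 3, -2, -3, 0, 3

x=7: ŷ = -1.5 + 6·7 = 40.5; r = 45.5 − 40.5 = 5
x=9: ŷ = -1.5 + 6·9 = 52.5; r = 46.5 − 52.5 = -6
x=11: ŷ = -1.5 + 6·11 = 64.5; r = 67.5 − 64.5 = 3
x=13: ŷ = -1.5 + 6·13 = 76.5; r = 74.5 − 76.5 = -2
x=15: ŷ = -1.5 + 6·15 = 88.5; r = 85.5 − 88.5 = -3
x=17: ŷ = -1.5 + 6·17 = 100.5; r = 100.5 − 100.5 = 0
x=19: ŷ = -1.5 + 6·19 = 112.5; r = 115.5 − 112.5 = 3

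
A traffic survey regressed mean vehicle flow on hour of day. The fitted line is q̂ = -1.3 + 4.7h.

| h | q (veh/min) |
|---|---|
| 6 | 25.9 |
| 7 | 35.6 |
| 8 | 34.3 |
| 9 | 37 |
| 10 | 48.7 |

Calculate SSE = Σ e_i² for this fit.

h=6: q̂ = -1.3 + 4.7·6 = 26.9; e = 25.9 − 26.9 = -1
h=7: q̂ = -1.3 + 4.7·7 = 31.6; e = 35.6 − 31.6 = 4
h=8: q̂ = -1.3 + 4.7·8 = 36.3; e = 34.3 − 36.3 = -2
h=9: q̂ = -1.3 + 4.7·9 = 41; e = 37 − 41 = -4
h=10: q̂ = -1.3 + 4.7·10 = 45.7; e = 48.7 − 45.7 = 3
SSE = 1 + 16 + 4 + 16 + 9 = 46

SSE = 46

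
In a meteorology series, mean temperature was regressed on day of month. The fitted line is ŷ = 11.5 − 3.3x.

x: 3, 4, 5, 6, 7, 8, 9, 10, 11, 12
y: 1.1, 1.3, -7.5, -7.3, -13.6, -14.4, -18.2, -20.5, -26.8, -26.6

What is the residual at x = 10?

ŷ = 11.5 − 3.3·10 = -21.5
r = -20.5 − (-21.5) = 1

r = 1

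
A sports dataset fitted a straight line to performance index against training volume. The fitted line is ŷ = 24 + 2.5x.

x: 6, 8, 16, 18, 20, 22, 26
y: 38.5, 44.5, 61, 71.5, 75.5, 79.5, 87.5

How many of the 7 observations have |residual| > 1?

4

x=6: ŷ = 24 + 2.5·6 = 39; e = 38.5 − 39 = -0.5
x=8: ŷ = 24 + 2.5·8 = 44; e = 44.5 − 44 = 0.5
x=16: ŷ = 24 + 2.5·16 = 64; e = 61 − 64 = -3
x=18: ŷ = 24 + 2.5·18 = 69; e = 71.5 − 69 = 2.5
x=20: ŷ = 24 + 2.5·20 = 74; e = 75.5 − 74 = 1.5
x=22: ŷ = 24 + 2.5·22 = 79; e = 79.5 − 79 = 0.5
x=26: ŷ = 24 + 2.5·26 = 89; e = 87.5 − 89 = -1.5
|e| > 1: x=16 (|e|=3), x=18 (|e|=2.5), x=20 (|e|=1.5), x=26 (|e|=1.5) → 4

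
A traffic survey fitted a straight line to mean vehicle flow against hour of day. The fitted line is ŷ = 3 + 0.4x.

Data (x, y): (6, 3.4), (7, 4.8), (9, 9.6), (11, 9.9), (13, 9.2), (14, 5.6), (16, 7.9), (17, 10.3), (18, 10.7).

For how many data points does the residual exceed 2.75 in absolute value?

2

x=6: ŷ = 3 + 0.4·6 = 5.4; e = 3.4 − 5.4 = -2
x=7: ŷ = 3 + 0.4·7 = 5.8; e = 4.8 − 5.8 = -1
x=9: ŷ = 3 + 0.4·9 = 6.6; e = 9.6 − 6.6 = 3
x=11: ŷ = 3 + 0.4·11 = 7.4; e = 9.9 − 7.4 = 2.5
x=13: ŷ = 3 + 0.4·13 = 8.2; e = 9.2 − 8.2 = 1
x=14: ŷ = 3 + 0.4·14 = 8.6; e = 5.6 − 8.6 = -3
x=16: ŷ = 3 + 0.4·16 = 9.4; e = 7.9 − 9.4 = -1.5
x=17: ŷ = 3 + 0.4·17 = 9.8; e = 10.3 − 9.8 = 0.5
x=18: ŷ = 3 + 0.4·18 = 10.2; e = 10.7 − 10.2 = 0.5
|e| > 2.75: x=9 (|e|=3), x=14 (|e|=3) → 2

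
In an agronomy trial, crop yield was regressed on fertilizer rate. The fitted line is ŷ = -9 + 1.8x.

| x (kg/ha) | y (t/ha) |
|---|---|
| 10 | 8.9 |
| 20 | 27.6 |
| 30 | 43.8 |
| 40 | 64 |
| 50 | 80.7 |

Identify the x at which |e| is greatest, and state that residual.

x = 30, e = -1.2

x=10: ŷ = -9 + 1.8·10 = 9; e = 8.9 − 9 = -0.1
x=20: ŷ = -9 + 1.8·20 = 27; e = 27.6 − 27 = 0.6
x=30: ŷ = -9 + 1.8·30 = 45; e = 43.8 − 45 = -1.2
x=40: ŷ = -9 + 1.8·40 = 63; e = 64 − 63 = 1
x=50: ŷ = -9 + 1.8·50 = 81; e = 80.7 − 81 = -0.3
Largest |e| is 1.2 at x = 30, residual -1.2.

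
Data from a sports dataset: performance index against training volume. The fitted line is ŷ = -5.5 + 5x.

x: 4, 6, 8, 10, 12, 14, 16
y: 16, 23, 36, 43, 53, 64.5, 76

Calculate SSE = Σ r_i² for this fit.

SSE = 13.5

x=4: ŷ = -5.5 + 5·4 = 14.5; r = 16 − 14.5 = 1.5
x=6: ŷ = -5.5 + 5·6 = 24.5; r = 23 − 24.5 = -1.5
x=8: ŷ = -5.5 + 5·8 = 34.5; r = 36 − 34.5 = 1.5
x=10: ŷ = -5.5 + 5·10 = 44.5; r = 43 − 44.5 = -1.5
x=12: ŷ = -5.5 + 5·12 = 54.5; r = 53 − 54.5 = -1.5
x=14: ŷ = -5.5 + 5·14 = 64.5; r = 64.5 − 64.5 = 0
x=16: ŷ = -5.5 + 5·16 = 74.5; r = 76 − 74.5 = 1.5
SSE = 2.25 + 2.25 + 2.25 + 2.25 + 2.25 + 0 + 2.25 = 13.5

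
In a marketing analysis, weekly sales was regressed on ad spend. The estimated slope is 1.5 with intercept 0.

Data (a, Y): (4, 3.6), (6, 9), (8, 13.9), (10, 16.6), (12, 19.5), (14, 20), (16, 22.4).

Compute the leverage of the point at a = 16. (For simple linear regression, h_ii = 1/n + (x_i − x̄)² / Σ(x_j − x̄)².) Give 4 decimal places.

h = 0.4643

ā = (4 + 6 + 8 + 10 + 12 + 14 + 16)/7 = 10
Σ(a − ā)² = 36 + 16 + 4 + 0 + 4 + 16 + 36 = 112
h = 1/7 + (6)²/112 = 0.142857 + 0.321429 = 0.4643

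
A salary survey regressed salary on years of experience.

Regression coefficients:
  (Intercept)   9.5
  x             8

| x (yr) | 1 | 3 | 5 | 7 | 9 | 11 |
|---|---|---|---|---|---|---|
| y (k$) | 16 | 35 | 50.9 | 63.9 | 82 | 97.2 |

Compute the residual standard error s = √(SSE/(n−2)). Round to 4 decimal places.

s = 1.5297

x=1: ŷ = 9.5 + 8·1 = 17.5; e = 16 − 17.5 = -1.5
x=3: ŷ = 9.5 + 8·3 = 33.5; e = 35 − 33.5 = 1.5
x=5: ŷ = 9.5 + 8·5 = 49.5; e = 50.9 − 49.5 = 1.4
x=7: ŷ = 9.5 + 8·7 = 65.5; e = 63.9 − 65.5 = -1.6
x=9: ŷ = 9.5 + 8·9 = 81.5; e = 82 − 81.5 = 0.5
x=11: ŷ = 9.5 + 8·11 = 97.5; e = 97.2 − 97.5 = -0.3
SSE = 2.25 + 2.25 + 1.96 + 2.56 + 0.25 + 0.09 = 9.36
s = √(9.36/4) = √2.34 ≈ 1.5297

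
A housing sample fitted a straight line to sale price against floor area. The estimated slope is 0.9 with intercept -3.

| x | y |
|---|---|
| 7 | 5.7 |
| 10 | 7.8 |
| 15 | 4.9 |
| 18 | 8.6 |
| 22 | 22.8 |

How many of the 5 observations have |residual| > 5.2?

x=7: ŷ = -3 + 0.9·7 = 3.3; r = 5.7 − 3.3 = 2.4
x=10: ŷ = -3 + 0.9·10 = 6; r = 7.8 − 6 = 1.8
x=15: ŷ = -3 + 0.9·15 = 10.5; r = 4.9 − 10.5 = -5.6
x=18: ŷ = -3 + 0.9·18 = 13.2; r = 8.6 − 13.2 = -4.6
x=22: ŷ = -3 + 0.9·22 = 16.8; r = 22.8 − 16.8 = 6
|r| > 5.2: x=15 (|r|=5.6), x=22 (|r|=6) → 2

2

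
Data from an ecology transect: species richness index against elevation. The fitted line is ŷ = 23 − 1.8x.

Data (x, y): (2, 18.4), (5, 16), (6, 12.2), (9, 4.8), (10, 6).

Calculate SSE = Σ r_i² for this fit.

SSE = 10

x=2: ŷ = 23 − 1.8·2 = 19.4; r = 18.4 − 19.4 = -1
x=5: ŷ = 23 − 1.8·5 = 14; r = 16 − 14 = 2
x=6: ŷ = 23 − 1.8·6 = 12.2; r = 12.2 − 12.2 = 0
x=9: ŷ = 23 − 1.8·9 = 6.8; r = 4.8 − 6.8 = -2
x=10: ŷ = 23 − 1.8·10 = 5; r = 6 − 5 = 1
SSE = 1 + 4 + 0 + 4 + 1 = 10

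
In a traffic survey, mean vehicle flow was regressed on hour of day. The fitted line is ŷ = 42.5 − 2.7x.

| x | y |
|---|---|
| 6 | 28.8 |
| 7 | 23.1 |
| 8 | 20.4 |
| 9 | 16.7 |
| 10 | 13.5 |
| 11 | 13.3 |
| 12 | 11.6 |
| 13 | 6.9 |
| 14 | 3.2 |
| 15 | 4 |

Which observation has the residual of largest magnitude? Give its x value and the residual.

x = 6, r = 2.5

x=6: ŷ = 42.5 − 2.7·6 = 26.3; r = 28.8 − 26.3 = 2.5
x=7: ŷ = 42.5 − 2.7·7 = 23.6; r = 23.1 − 23.6 = -0.5
x=8: ŷ = 42.5 − 2.7·8 = 20.9; r = 20.4 − 20.9 = -0.5
x=9: ŷ = 42.5 − 2.7·9 = 18.2; r = 16.7 − 18.2 = -1.5
x=10: ŷ = 42.5 − 2.7·10 = 15.5; r = 13.5 − 15.5 = -2
x=11: ŷ = 42.5 − 2.7·11 = 12.8; r = 13.3 − 12.8 = 0.5
x=12: ŷ = 42.5 − 2.7·12 = 10.1; r = 11.6 − 10.1 = 1.5
x=13: ŷ = 42.5 − 2.7·13 = 7.4; r = 6.9 − 7.4 = -0.5
x=14: ŷ = 42.5 − 2.7·14 = 4.7; r = 3.2 − 4.7 = -1.5
x=15: ŷ = 42.5 − 2.7·15 = 2; r = 4 − 2 = 2
Largest |r| is 2.5 at x = 6, residual 2.5.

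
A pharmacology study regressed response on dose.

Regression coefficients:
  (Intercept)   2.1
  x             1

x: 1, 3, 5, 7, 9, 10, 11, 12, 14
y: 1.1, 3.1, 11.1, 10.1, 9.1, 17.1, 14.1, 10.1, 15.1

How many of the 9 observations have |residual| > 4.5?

1

x=1: ŷ = 2.1 + 1 = 3.1; e = 1.1 − 3.1 = -2
x=3: ŷ = 2.1 + 3 = 5.1; e = 3.1 − 5.1 = -2
x=5: ŷ = 2.1 + 5 = 7.1; e = 11.1 − 7.1 = 4
x=7: ŷ = 2.1 + 7 = 9.1; e = 10.1 − 9.1 = 1
x=9: ŷ = 2.1 + 9 = 11.1; e = 9.1 − 11.1 = -2
x=10: ŷ = 2.1 + 10 = 12.1; e = 17.1 − 12.1 = 5
x=11: ŷ = 2.1 + 11 = 13.1; e = 14.1 − 13.1 = 1
x=12: ŷ = 2.1 + 12 = 14.1; e = 10.1 − 14.1 = -4
x=14: ŷ = 2.1 + 14 = 16.1; e = 15.1 − 16.1 = -1
|e| > 4.5: x=10 (|e|=5) → 1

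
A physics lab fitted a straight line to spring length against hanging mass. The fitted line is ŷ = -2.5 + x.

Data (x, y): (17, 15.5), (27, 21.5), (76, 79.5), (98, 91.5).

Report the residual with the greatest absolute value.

r = 6

x=17: ŷ = -2.5 + 17 = 14.5; r = 15.5 − 14.5 = 1
x=27: ŷ = -2.5 + 27 = 24.5; r = 21.5 − 24.5 = -3
x=76: ŷ = -2.5 + 76 = 73.5; r = 79.5 − 73.5 = 6
x=98: ŷ = -2.5 + 98 = 95.5; r = 91.5 − 95.5 = -4
Largest |r| is 6 at x = 76, residual 6.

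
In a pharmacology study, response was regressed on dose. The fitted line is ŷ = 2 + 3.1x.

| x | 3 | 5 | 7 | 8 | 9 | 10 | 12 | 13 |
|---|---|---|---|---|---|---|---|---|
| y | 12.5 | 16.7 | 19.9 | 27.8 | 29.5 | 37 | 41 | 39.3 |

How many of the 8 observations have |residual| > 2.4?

3

x=3: ŷ = 2 + 3.1·3 = 11.3; r = 12.5 − 11.3 = 1.2
x=5: ŷ = 2 + 3.1·5 = 17.5; r = 16.7 − 17.5 = -0.8
x=7: ŷ = 2 + 3.1·7 = 23.7; r = 19.9 − 23.7 = -3.8
x=8: ŷ = 2 + 3.1·8 = 26.8; r = 27.8 − 26.8 = 1
x=9: ŷ = 2 + 3.1·9 = 29.9; r = 29.5 − 29.9 = -0.4
x=10: ŷ = 2 + 3.1·10 = 33; r = 37 − 33 = 4
x=12: ŷ = 2 + 3.1·12 = 39.2; r = 41 − 39.2 = 1.8
x=13: ŷ = 2 + 3.1·13 = 42.3; r = 39.3 − 42.3 = -3
|r| > 2.4: x=7 (|r|=3.8), x=10 (|r|=4), x=13 (|r|=3) → 3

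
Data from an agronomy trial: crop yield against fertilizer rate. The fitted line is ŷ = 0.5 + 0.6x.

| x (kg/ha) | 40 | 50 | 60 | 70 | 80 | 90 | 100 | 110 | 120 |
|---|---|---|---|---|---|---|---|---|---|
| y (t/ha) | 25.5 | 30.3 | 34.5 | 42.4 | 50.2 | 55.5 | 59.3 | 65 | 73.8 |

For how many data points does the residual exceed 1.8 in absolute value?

x=40: ŷ = 0.5 + 0.6·40 = 24.5; e = 25.5 − 24.5 = 1
x=50: ŷ = 0.5 + 0.6·50 = 30.5; e = 30.3 − 30.5 = -0.2
x=60: ŷ = 0.5 + 0.6·60 = 36.5; e = 34.5 − 36.5 = -2
x=70: ŷ = 0.5 + 0.6·70 = 42.5; e = 42.4 − 42.5 = -0.1
x=80: ŷ = 0.5 + 0.6·80 = 48.5; e = 50.2 − 48.5 = 1.7
x=90: ŷ = 0.5 + 0.6·90 = 54.5; e = 55.5 − 54.5 = 1
x=100: ŷ = 0.5 + 0.6·100 = 60.5; e = 59.3 − 60.5 = -1.2
x=110: ŷ = 0.5 + 0.6·110 = 66.5; e = 65 − 66.5 = -1.5
x=120: ŷ = 0.5 + 0.6·120 = 72.5; e = 73.8 − 72.5 = 1.3
|e| > 1.8: x=60 (|e|=2) → 1

1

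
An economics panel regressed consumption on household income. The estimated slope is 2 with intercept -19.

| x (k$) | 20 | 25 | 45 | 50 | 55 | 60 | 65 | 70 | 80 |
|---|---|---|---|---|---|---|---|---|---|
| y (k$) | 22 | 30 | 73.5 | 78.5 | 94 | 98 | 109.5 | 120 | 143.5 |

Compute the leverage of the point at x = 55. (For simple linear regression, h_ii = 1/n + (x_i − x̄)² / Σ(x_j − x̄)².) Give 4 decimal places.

h = 0.1136

x̄ = (20 + 25 + 45 + 50 + 55 + 60 + 65 + 70 + 80)/9 = 52.2222
Σ(x − x̄)² = 1038.27 + 741.049 + 52.1605 + 4.93827 + 7.71605 + 60.4938 + 163.272 + 316.049 + 771.605 = 3155.56
h = 1/9 + (2.77778)²/3155.56 = 0.111111 + 0.00244523 = 0.1136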